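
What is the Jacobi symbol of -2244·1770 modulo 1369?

By multiplicativity, (-2244·1770/1369) = (-2244/1369)·(1770/1369).
First factor (-2244/1369):
Pull out -1: (-2244/1369) = (-1/1369)·(2244/1369). Since 1369 ≡ 1 (mod 4), (-1/1369) = +1. Now have (2244/1369).
Reduce the numerator: 2244 ≡ 875 (mod 1369), so (2244/1369) = (875/1369).
1369 ≡ 1 (mod 4), so quadratic reciprocity gives (875/1369) = (1369/875). Reduce: 1369 ≡ 494 (mod 875). Now have (494/875).
Factor out 2: 494 = 2·247. Since 875 ≡ 3 (mod 8), (2/875) = -1. Now have -(247/875).
Both 247 ≡ 3 and 875 ≡ 3 (mod 4), so reciprocity gives (247/875) = -(875/247). Reduce: 875 ≡ 134 (mod 247). Now have (134/247).
Factor out 2: 134 = 2·67. Since 247 ≡ 7 (mod 8), (2/247) = +1. Now have (67/247).
Both 67 ≡ 3 and 247 ≡ 3 (mod 4), so reciprocity gives (67/247) = -(247/67). Reduce: 247 ≡ 46 (mod 67). Now have -(46/67).
Factor out 2: 46 = 2·23. Since 67 ≡ 3 (mod 8), (2/67) = -1. Now have (23/67).
Both 23 ≡ 3 and 67 ≡ 3 (mod 4), so reciprocity gives (23/67) = -(67/23). Reduce: 67 ≡ 21 (mod 23). Now have -(21/23).
21 ≡ 1 (mod 4), so quadratic reciprocity gives (21/23) = (23/21). Reduce: 23 ≡ 2 (mod 21). Now have -(2/21).
Factor out 2: 2 = 2. Since 21 ≡ 5 (mod 8), (2/21) = -1. Now have (1/21).
(1/21) = 1. Collecting the sign factors: 1.
Second factor (1770/1369):
Reduce the numerator: 1770 ≡ 401 (mod 1369), so (1770/1369) = (401/1369).
401 ≡ 1 (mod 4), so quadratic reciprocity gives (401/1369) = (1369/401). Reduce: 1369 ≡ 166 (mod 401). Now have (166/401).
Factor out 2: 166 = 2·83. Since 401 ≡ 1 (mod 8), (2/401) = +1. Now have (83/401).
401 ≡ 1 (mod 4), so quadratic reciprocity gives (83/401) = (401/83). Reduce: 401 ≡ 69 (mod 83). Now have (69/83).
69 ≡ 1 (mod 4), so quadratic reciprocity gives (69/83) = (83/69). Reduce: 83 ≡ 14 (mod 69). Now have (14/69).
Factor out 2: 14 = 2·7. Since 69 ≡ 5 (mod 8), (2/69) = -1. Now have -(7/69).
69 ≡ 1 (mod 4), so quadratic reciprocity gives (7/69) = (69/7). Reduce: 69 ≡ 6 (mod 7). Now have -(6/7).
Factor out 2: 6 = 2·3. Since 7 ≡ 7 (mod 8), (2/7) = +1. Now have -(3/7).
Both 3 ≡ 3 and 7 ≡ 3 (mod 4), so reciprocity gives (3/7) = -(7/3). Reduce: 7 ≡ 1 (mod 3). Now have (1/3).
(1/3) = 1. Collecting the sign factors: 1.
Product: (1)·(1) = 1.

1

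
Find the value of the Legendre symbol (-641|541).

(-641|541)
  = (441|541)    [-641 ≡ 441 mod 541]
  = (541|441)    [QR: 441 ≡ 1 mod 4, sign kept]
  = (100|441)    [541 ≡ 100 mod 441]
  = (25|441)    [441 ≡ 1 mod 8 ⇒ (2|441)^2 = +1]
  = (441|25)    [QR: 25 ≡ 1 mod 4, sign kept]
  = (16|25)    [441 ≡ 16 mod 25]
  = (1|25)    [25 ≡ 1 mod 8 ⇒ (2|25)^4 = +1]
  = 1    [(1|25) = 1]

1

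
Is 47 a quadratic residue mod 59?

(47/59)
  = -(59/47)    [QR: both ≡ 3 mod 4, sign flips]
  = -(12/47)    [59 ≡ 12 mod 47]
  = -(3/47)    [47 ≡ 7 mod 8 ⇒ (2/47)^2 = +1]
  = (47/3)    [QR: both ≡ 3 mod 4, sign flips]
  = (2/3)    [47 ≡ 2 mod 3]
  = -(1/3)    [3 ≡ 3 mod 8 ⇒ (2/3) = -1]
  = -1    [(1/3) = 1]
(47/59) = -1, and 59 is prime, so 47 is not a quadratic residue mod 59.

no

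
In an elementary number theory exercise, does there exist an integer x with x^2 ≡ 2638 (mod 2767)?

no

Factor out 2: 2638 = 2·1319. Since 2767 ≡ 7 (mod 8), (2/2767) = +1. Now have (1319/2767).
Both 1319 ≡ 3 and 2767 ≡ 3 (mod 4), so reciprocity gives (1319/2767) = -(2767/1319). Reduce: 2767 ≡ 129 (mod 1319). Now have -(129/1319).
129 ≡ 1 (mod 4), so quadratic reciprocity gives (129/1319) = (1319/129). Reduce: 1319 ≡ 29 (mod 129). Now have -(29/129).
29 ≡ 1 (mod 4), so quadratic reciprocity gives (29/129) = (129/29). Reduce: 129 ≡ 13 (mod 29). Now have -(13/29).
13 ≡ 1 (mod 4), so quadratic reciprocity gives (13/29) = (29/13). Reduce: 29 ≡ 3 (mod 13). Now have -(3/13).
13 ≡ 1 (mod 4), so quadratic reciprocity gives (3/13) = (13/3). Reduce: 13 ≡ 1 (mod 3). Now have -(1/3).
(1/3) = 1. Collecting the sign factors: -1.
The Legendre symbol is -1, so x^2 ≡ 2638 (mod 2767) has no solution.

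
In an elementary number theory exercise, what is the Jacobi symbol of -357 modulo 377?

Pull out -1: (-357 / 377) = (-1 / 377)·(357 / 377). Since 377 ≡ 1 (mod 4), (-1 / 377) = +1. Now have (357 / 377).
357 ≡ 1 (mod 4), so quadratic reciprocity gives (357 / 377) = (377 / 357). Reduce: 377 ≡ 20 (mod 357). Now have (20 / 357).
Factor out 2: 20 = 2^2·5. Since 357 ≡ 5 (mod 8), (2 / 357) = -1, and (2 / 357)^2 = +1. Now have (5 / 357).
5 ≡ 1 (mod 4), so quadratic reciprocity gives (5 / 357) = (357 / 5). Reduce: 357 ≡ 2 (mod 5). Now have (2 / 5).
Factor out 2: 2 = 2. Since 5 ≡ 5 (mod 8), (2 / 5) = -1. Now have -(1 / 5).
(1 / 5) = 1. Collecting the sign factors: -1.

-1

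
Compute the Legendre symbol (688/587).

1

(688/587)
  = (101/587)    [688 ≡ 101 mod 587]
  = (587/101)    [QR: 101 ≡ 1 mod 4, sign kept]
  = (82/101)    [587 ≡ 82 mod 101]
  = -(41/101)    [101 ≡ 5 mod 8 ⇒ (2/101) = -1]
  = -(101/41)    [QR: 41 ≡ 1 mod 4, sign kept]
  = -(19/41)    [101 ≡ 19 mod 41]
  = -(41/19)    [QR: 41 ≡ 1 mod 4, sign kept]
  = -(3/19)    [41 ≡ 3 mod 19]
  = (19/3)    [QR: both ≡ 3 mod 4, sign flips]
  = (1/3)    [19 ≡ 1 mod 3]
  = 1    [(1/3) = 1]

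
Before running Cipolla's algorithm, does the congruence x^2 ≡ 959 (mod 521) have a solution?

yes

Reduce the numerator: 959 ≡ 438 (mod 521), so (959/521) = (438/521).
Factor out 2: 438 = 2·219. Since 521 ≡ 1 (mod 8), (2/521) = +1. Now have (219/521).
521 ≡ 1 (mod 4), so quadratic reciprocity gives (219/521) = (521/219). Reduce: 521 ≡ 83 (mod 219). Now have (83/219).
Both 83 ≡ 3 and 219 ≡ 3 (mod 4), so reciprocity gives (83/219) = -(219/83). Reduce: 219 ≡ 53 (mod 83). Now have -(53/83).
53 ≡ 1 (mod 4), so quadratic reciprocity gives (53/83) = (83/53). Reduce: 83 ≡ 30 (mod 53). Now have -(30/53).
Factor out 2: 30 = 2·15. Since 53 ≡ 5 (mod 8), (2/53) = -1. Now have (15/53).
53 ≡ 1 (mod 4), so quadratic reciprocity gives (15/53) = (53/15). Reduce: 53 ≡ 8 (mod 15). Now have (8/15).
Factor out 2: 8 = 2^3. Since 15 ≡ 7 (mod 8), (2/15) = +1, and (2/15)^3 = +1. Now have (1/15).
(1/15) = 1. Collecting the sign factors: 1.
(959/521) = 1, and 521 is prime, so 959 is a quadratic residue mod 521.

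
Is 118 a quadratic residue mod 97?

no

Reduce the numerator: 118 ≡ 21 (mod 97), so (118|97) = (21|97).
21 ≡ 1 (mod 4), so quadratic reciprocity gives (21|97) = (97|21). Reduce: 97 ≡ 13 (mod 21). Now have (13|21).
13 ≡ 1 (mod 4), so quadratic reciprocity gives (13|21) = (21|13). Reduce: 21 ≡ 8 (mod 13). Now have (8|13).
Factor out 2: 8 = 2^3. Since 13 ≡ 5 (mod 8), (2|13) = -1, and (2|13)^3 = -1. Now have -(1|13).
(1|13) = 1. Collecting the sign factors: -1.
The Legendre symbol is -1, so x^2 ≡ 118 (mod 97) has no solution.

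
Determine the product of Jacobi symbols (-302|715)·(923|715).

By multiplicativity, (-302·923|715) = (-302|715)·(923|715).
First factor (-302|715):
(-302|715)
  = -(302|715)    [715 ≡ 3 mod 4 ⇒ (-1|715) = -1]
  = (151|715)    [715 ≡ 3 mod 8 ⇒ (2|715) = -1]
  = -(715|151)    [QR: both ≡ 3 mod 4, sign flips]
  = -(111|151)    [715 ≡ 111 mod 151]
  = (151|111)    [QR: both ≡ 3 mod 4, sign flips]
  = (40|111)    [151 ≡ 40 mod 111]
  = (5|111)    [111 ≡ 7 mod 8 ⇒ (2|111)^3 = +1]
  = (111|5)    [QR: 5 ≡ 1 mod 4, sign kept]
  = (1|5)    [111 ≡ 1 mod 5]
  = 1    [(1|5) = 1]
Second factor (923|715):
(923|715)
  = (208|715)    [923 ≡ 208 mod 715]
  = (13|715)    [715 ≡ 3 mod 8 ⇒ (2|715)^4 = +1]
  = (715|13)    [QR: 13 ≡ 1 mod 4, sign kept]
  = (0|13)    [715 ≡ 0 mod 13]
  = 0    [numerator 0, gcd > 1]
Product: (1)·(0) = 0.

0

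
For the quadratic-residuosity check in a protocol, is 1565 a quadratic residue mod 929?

no

(1565|929)
  = (636|929)    [1565 ≡ 636 mod 929]
  = (159|929)    [929 ≡ 1 mod 8 ⇒ (2|929)^2 = +1]
  = (929|159)    [QR: 929 ≡ 1 mod 4, sign kept]
  = (134|159)    [929 ≡ 134 mod 159]
  = (67|159)    [159 ≡ 7 mod 8 ⇒ (2|159) = +1]
  = -(159|67)    [QR: both ≡ 3 mod 4, sign flips]
  = -(25|67)    [159 ≡ 25 mod 67]
  = -(67|25)    [QR: 25 ≡ 1 mod 4, sign kept]
  = -(17|25)    [67 ≡ 17 mod 25]
  = -(25|17)    [QR: 17 ≡ 1 mod 4, sign kept]
  = -(8|17)    [25 ≡ 8 mod 17]
  = -(1|17)    [17 ≡ 1 mod 8 ⇒ (2|17)^3 = +1]
  = -1    [(1|17) = 1]
(1565|929) = -1, and 929 is prime, so 1565 is not a quadratic residue mod 929.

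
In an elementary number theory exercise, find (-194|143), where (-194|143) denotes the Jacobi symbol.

1

(-194|143)
  = (92|143)    [-194 ≡ 92 mod 143]
  = (23|143)    [143 ≡ 7 mod 8 ⇒ (2|143)^2 = +1]
  = -(143|23)    [QR: both ≡ 3 mod 4, sign flips]
  = -(5|23)    [143 ≡ 5 mod 23]
  = -(23|5)    [QR: 5 ≡ 1 mod 4, sign kept]
  = -(3|5)    [23 ≡ 3 mod 5]
  = -(5|3)    [QR: 5 ≡ 1 mod 4, sign kept]
  = -(2|3)    [5 ≡ 2 mod 3]
  = (1|3)    [3 ≡ 3 mod 8 ⇒ (2|3) = -1]
  = 1    [(1|3) = 1]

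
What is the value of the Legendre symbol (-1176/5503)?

(-1176/5503)
  = (4327/5503)    [-1176 ≡ 4327 mod 5503]
  = -(5503/4327)    [QR: both ≡ 3 mod 4, sign flips]
  = -(1176/4327)    [5503 ≡ 1176 mod 4327]
  = -(147/4327)    [4327 ≡ 7 mod 8 ⇒ (2/4327)^3 = +1]
  = (4327/147)    [QR: both ≡ 3 mod 4, sign flips]
  = (64/147)    [4327 ≡ 64 mod 147]
  = (1/147)    [147 ≡ 3 mod 8 ⇒ (2/147)^6 = +1]
  = 1    [(1/147) = 1]

1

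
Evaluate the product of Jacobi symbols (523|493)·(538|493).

-1

By multiplicativity, (523·538|493) = (523|493)·(538|493).
First factor (523|493):
(523|493)
  = (30|493)    [523 ≡ 30 mod 493]
  = -(15|493)    [493 ≡ 5 mod 8 ⇒ (2|493) = -1]
  = -(493|15)    [QR: 493 ≡ 1 mod 4, sign kept]
  = -(13|15)    [493 ≡ 13 mod 15]
  = -(15|13)    [QR: 13 ≡ 1 mod 4, sign kept]
  = -(2|13)    [15 ≡ 2 mod 13]
  = (1|13)    [13 ≡ 5 mod 8 ⇒ (2|13) = -1]
  = 1    [(1|13) = 1]
Second factor (538|493):
(538|493)
  = (45|493)    [538 ≡ 45 mod 493]
  = (493|45)    [QR: 45 ≡ 1 mod 4, sign kept]
  = (43|45)    [493 ≡ 43 mod 45]
  = (45|43)    [QR: 45 ≡ 1 mod 4, sign kept]
  = (2|43)    [45 ≡ 2 mod 43]
  = -(1|43)    [43 ≡ 3 mod 8 ⇒ (2|43) = -1]
  = -1    [(1|43) = 1]
Product: (1)·(-1) = -1.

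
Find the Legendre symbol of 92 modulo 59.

-1

(92 / 59)
  = (33 / 59)    [92 ≡ 33 mod 59]
  = (59 / 33)    [QR: 33 ≡ 1 mod 4, sign kept]
  = (26 / 33)    [59 ≡ 26 mod 33]
  = (13 / 33)    [33 ≡ 1 mod 8 ⇒ (2 / 33) = +1]
  = (33 / 13)    [QR: 13 ≡ 1 mod 4, sign kept]
  = (7 / 13)    [33 ≡ 7 mod 13]
  = (13 / 7)    [QR: 13 ≡ 1 mod 4, sign kept]
  = (6 / 7)    [13 ≡ 6 mod 7]
  = (3 / 7)    [7 ≡ 7 mod 8 ⇒ (2 / 7) = +1]
  = -(7 / 3)    [QR: both ≡ 3 mod 4, sign flips]
  = -(1 / 3)    [7 ≡ 1 mod 3]
  = -1    [(1 / 3) = 1]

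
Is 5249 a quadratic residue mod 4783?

yes

(5249/4783)
  = (466/4783)    [5249 ≡ 466 mod 4783]
  = (233/4783)    [4783 ≡ 7 mod 8 ⇒ (2/4783) = +1]
  = (4783/233)    [QR: 233 ≡ 1 mod 4, sign kept]
  = (123/233)    [4783 ≡ 123 mod 233]
  = (233/123)    [QR: 233 ≡ 1 mod 4, sign kept]
  = (110/123)    [233 ≡ 110 mod 123]
  = -(55/123)    [123 ≡ 3 mod 8 ⇒ (2/123) = -1]
  = (123/55)    [QR: both ≡ 3 mod 4, sign flips]
  = (13/55)    [123 ≡ 13 mod 55]
  = (55/13)    [QR: 13 ≡ 1 mod 4, sign kept]
  = (3/13)    [55 ≡ 3 mod 13]
  = (13/3)    [QR: 13 ≡ 1 mod 4, sign kept]
  = (1/3)    [13 ≡ 1 mod 3]
  = 1    [(1/3) = 1]
(5249/4783) = 1, and 4783 is prime, so 5249 is a quadratic residue mod 4783.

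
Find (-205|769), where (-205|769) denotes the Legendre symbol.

Pull out -1: (-205|769) = (-1|769)·(205|769). Since 769 ≡ 1 (mod 4), (-1|769) = +1. Now have (205|769).
205 ≡ 1 (mod 4), so quadratic reciprocity gives (205|769) = (769|205). Reduce: 769 ≡ 154 (mod 205). Now have (154|205).
Factor out 2: 154 = 2·77. Since 205 ≡ 5 (mod 8), (2|205) = -1. Now have -(77|205).
77 ≡ 1 (mod 4), so quadratic reciprocity gives (77|205) = (205|77). Reduce: 205 ≡ 51 (mod 77). Now have -(51|77).
77 ≡ 1 (mod 4), so quadratic reciprocity gives (51|77) = (77|51). Reduce: 77 ≡ 26 (mod 51). Now have -(26|51).
Factor out 2: 26 = 2·13. Since 51 ≡ 3 (mod 8), (2|51) = -1. Now have (13|51).
13 ≡ 1 (mod 4), so quadratic reciprocity gives (13|51) = (51|13). Reduce: 51 ≡ 12 (mod 13). Now have (12|13).
Factor out 2: 12 = 2^2·3. Since 13 ≡ 5 (mod 8), (2|13) = -1, and (2|13)^2 = +1. Now have (3|13).
13 ≡ 1 (mod 4), so quadratic reciprocity gives (3|13) = (13|3). Reduce: 13 ≡ 1 (mod 3). Now have (1|3).
(1|3) = 1. Collecting the sign factors: 1.

1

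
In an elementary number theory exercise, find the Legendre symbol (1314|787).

-1

Reduce the numerator: 1314 ≡ 527 (mod 787), so (1314|787) = (527|787).
Both 527 ≡ 3 and 787 ≡ 3 (mod 4), so reciprocity gives (527|787) = -(787|527). Reduce: 787 ≡ 260 (mod 527). Now have -(260|527).
Factor out 2: 260 = 2^2·65. Since 527 ≡ 7 (mod 8), (2|527) = +1, and (2|527)^2 = +1. Now have -(65|527).
65 ≡ 1 (mod 4), so quadratic reciprocity gives (65|527) = (527|65). Reduce: 527 ≡ 7 (mod 65). Now have -(7|65).
65 ≡ 1 (mod 4), so quadratic reciprocity gives (7|65) = (65|7). Reduce: 65 ≡ 2 (mod 7). Now have -(2|7).
Factor out 2: 2 = 2. Since 7 ≡ 7 (mod 8), (2|7) = +1. Now have -(1|7).
(1|7) = 1. Collecting the sign factors: -1.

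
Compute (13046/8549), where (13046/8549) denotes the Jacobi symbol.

-1

(13046/8549)
  = (4497/8549)    [13046 ≡ 4497 mod 8549]
  = (8549/4497)    [QR: 4497 ≡ 1 mod 4, sign kept]
  = (4052/4497)    [8549 ≡ 4052 mod 4497]
  = (1013/4497)    [4497 ≡ 1 mod 8 ⇒ (2/4497)^2 = +1]
  = (4497/1013)    [QR: 1013 ≡ 1 mod 4, sign kept]
  = (445/1013)    [4497 ≡ 445 mod 1013]
  = (1013/445)    [QR: 445 ≡ 1 mod 4, sign kept]
  = (123/445)    [1013 ≡ 123 mod 445]
  = (445/123)    [QR: 445 ≡ 1 mod 4, sign kept]
  = (76/123)    [445 ≡ 76 mod 123]
  = (19/123)    [123 ≡ 3 mod 8 ⇒ (2/123)^2 = +1]
  = -(123/19)    [QR: both ≡ 3 mod 4, sign flips]
  = -(9/19)    [123 ≡ 9 mod 19]
  = -(19/9)    [QR: 9 ≡ 1 mod 4, sign kept]
  = -(1/9)    [19 ≡ 1 mod 9]
  = -1    [(1/9) = 1]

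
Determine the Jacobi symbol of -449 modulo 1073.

Reduce the numerator: -449 ≡ 624 (mod 1073), so (-449 / 1073) = (624 / 1073).
Factor out 2: 624 = 2^4·39. Since 1073 ≡ 1 (mod 8), (2 / 1073) = +1, and (2 / 1073)^4 = +1. Now have (39 / 1073).
1073 ≡ 1 (mod 4), so quadratic reciprocity gives (39 / 1073) = (1073 / 39). Reduce: 1073 ≡ 20 (mod 39). Now have (20 / 39).
Factor out 2: 20 = 2^2·5. Since 39 ≡ 7 (mod 8), (2 / 39) = +1, and (2 / 39)^2 = +1. Now have (5 / 39).
5 ≡ 1 (mod 4), so quadratic reciprocity gives (5 / 39) = (39 / 5). Reduce: 39 ≡ 4 (mod 5). Now have (4 / 5).
Factor out 2: 4 = 2^2. Since 5 ≡ 5 (mod 8), (2 / 5) = -1, and (2 / 5)^2 = +1. Now have (1 / 5).
(1 / 5) = 1. Collecting the sign factors: 1.

1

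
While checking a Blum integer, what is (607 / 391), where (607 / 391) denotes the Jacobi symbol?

-1

(607 / 391)
  = (216 / 391)    [607 ≡ 216 mod 391]
  = (27 / 391)    [391 ≡ 7 mod 8 ⇒ (2 / 391)^3 = +1]
  = -(391 / 27)    [QR: both ≡ 3 mod 4, sign flips]
  = -(13 / 27)    [391 ≡ 13 mod 27]
  = -(27 / 13)    [QR: 13 ≡ 1 mod 4, sign kept]
  = -(1 / 13)    [27 ≡ 1 mod 13]
  = -1    [(1 / 13) = 1]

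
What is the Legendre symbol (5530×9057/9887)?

By multiplicativity, (5530·9057/9887) = (5530/9887)·(9057/9887).
First factor (5530/9887):
Factor out 2: 5530 = 2·2765. Since 9887 ≡ 7 (mod 8), (2/9887) = +1. Now have (2765/9887).
2765 ≡ 1 (mod 4), so quadratic reciprocity gives (2765/9887) = (9887/2765). Reduce: 9887 ≡ 1592 (mod 2765). Now have (1592/2765).
Factor out 2: 1592 = 2^3·199. Since 2765 ≡ 5 (mod 8), (2/2765) = -1, and (2/2765)^3 = -1. Now have -(199/2765).
2765 ≡ 1 (mod 4), so quadratic reciprocity gives (199/2765) = (2765/199). Reduce: 2765 ≡ 178 (mod 199). Now have -(178/199).
Factor out 2: 178 = 2·89. Since 199 ≡ 7 (mod 8), (2/199) = +1. Now have -(89/199).
89 ≡ 1 (mod 4), so quadratic reciprocity gives (89/199) = (199/89). Reduce: 199 ≡ 21 (mod 89). Now have -(21/89).
21 ≡ 1 (mod 4), so quadratic reciprocity gives (21/89) = (89/21). Reduce: 89 ≡ 5 (mod 21). Now have -(5/21).
5 ≡ 1 (mod 4), so quadratic reciprocity gives (5/21) = (21/5). Reduce: 21 ≡ 1 (mod 5). Now have -(1/5).
(1/5) = 1. Collecting the sign factors: -1.
Second factor (9057/9887):
9057 ≡ 1 (mod 4), so quadratic reciprocity gives (9057/9887) = (9887/9057). Reduce: 9887 ≡ 830 (mod 9057). Now have (830/9057).
Factor out 2: 830 = 2·415. Since 9057 ≡ 1 (mod 8), (2/9057) = +1. Now have (415/9057).
9057 ≡ 1 (mod 4), so quadratic reciprocity gives (415/9057) = (9057/415). Reduce: 9057 ≡ 342 (mod 415). Now have (342/415).
Factor out 2: 342 = 2·171. Since 415 ≡ 7 (mod 8), (2/415) = +1. Now have (171/415).
Both 171 ≡ 3 and 415 ≡ 3 (mod 4), so reciprocity gives (171/415) = -(415/171). Reduce: 415 ≡ 73 (mod 171). Now have -(73/171).
73 ≡ 1 (mod 4), so quadratic reciprocity gives (73/171) = (171/73). Reduce: 171 ≡ 25 (mod 73). Now have -(25/73).
25 ≡ 1 (mod 4), so quadratic reciprocity gives (25/73) = (73/25). Reduce: 73 ≡ 23 (mod 25). Now have -(23/25).
25 ≡ 1 (mod 4), so quadratic reciprocity gives (23/25) = (25/23). Reduce: 25 ≡ 2 (mod 23). Now have -(2/23).
Factor out 2: 2 = 2. Since 23 ≡ 7 (mod 8), (2/23) = +1. Now have -(1/23).
(1/23) = 1. Collecting the sign factors: -1.
Product: (-1)·(-1) = 1.

1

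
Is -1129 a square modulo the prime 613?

yes

(-1129|613)
  = (1129|613)    [613 ≡ 1 mod 4 ⇒ (-1|613) = +1]
  = (516|613)    [1129 ≡ 516 mod 613]
  = (129|613)    [613 ≡ 5 mod 8 ⇒ (2|613)^2 = +1]
  = (613|129)    [QR: 129 ≡ 1 mod 4, sign kept]
  = (97|129)    [613 ≡ 97 mod 129]
  = (129|97)    [QR: 97 ≡ 1 mod 4, sign kept]
  = (32|97)    [129 ≡ 32 mod 97]
  = (1|97)    [97 ≡ 1 mod 8 ⇒ (2|97)^5 = +1]
  = 1    [(1|97) = 1]
(-1129|613) = 1, and 613 is prime, so -1129 is a quadratic residue mod 613.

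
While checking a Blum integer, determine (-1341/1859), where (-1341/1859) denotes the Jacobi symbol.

(-1341/1859)
  = (518/1859)    [-1341 ≡ 518 mod 1859]
  = -(259/1859)    [1859 ≡ 3 mod 8 ⇒ (2/1859) = -1]
  = (1859/259)    [QR: both ≡ 3 mod 4, sign flips]
  = (46/259)    [1859 ≡ 46 mod 259]
  = -(23/259)    [259 ≡ 3 mod 8 ⇒ (2/259) = -1]
  = (259/23)    [QR: both ≡ 3 mod 4, sign flips]
  = (6/23)    [259 ≡ 6 mod 23]
  = (3/23)    [23 ≡ 7 mod 8 ⇒ (2/23) = +1]
  = -(23/3)    [QR: both ≡ 3 mod 4, sign flips]
  = -(2/3)    [23 ≡ 2 mod 3]
  = (1/3)    [3 ≡ 3 mod 8 ⇒ (2/3) = -1]
  = 1    [(1/3) = 1]

1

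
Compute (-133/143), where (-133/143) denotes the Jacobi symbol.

-1

(-133/143)
  = (10/143)    [-133 ≡ 10 mod 143]
  = (5/143)    [143 ≡ 7 mod 8 ⇒ (2/143) = +1]
  = (143/5)    [QR: 5 ≡ 1 mod 4, sign kept]
  = (3/5)    [143 ≡ 3 mod 5]
  = (5/3)    [QR: 5 ≡ 1 mod 4, sign kept]
  = (2/3)    [5 ≡ 2 mod 3]
  = -(1/3)    [3 ≡ 3 mod 8 ⇒ (2/3) = -1]
  = -1    [(1/3) = 1]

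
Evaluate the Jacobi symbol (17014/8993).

-1

Reduce the numerator: 17014 ≡ 8021 (mod 8993), so (17014/8993) = (8021/8993).
8021 ≡ 1 (mod 4), so quadratic reciprocity gives (8021/8993) = (8993/8021). Reduce: 8993 ≡ 972 (mod 8021). Now have (972/8021).
Factor out 2: 972 = 2^2·243. Since 8021 ≡ 5 (mod 8), (2/8021) = -1, and (2/8021)^2 = +1. Now have (243/8021).
8021 ≡ 1 (mod 4), so quadratic reciprocity gives (243/8021) = (8021/243). Reduce: 8021 ≡ 2 (mod 243). Now have (2/243).
Factor out 2: 2 = 2. Since 243 ≡ 3 (mod 8), (2/243) = -1. Now have -(1/243).
(1/243) = 1. Collecting the sign factors: -1.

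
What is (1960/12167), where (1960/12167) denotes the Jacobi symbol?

Factor out 2: 1960 = 2^3·245. Since 12167 ≡ 7 (mod 8), (2/12167) = +1, and (2/12167)^3 = +1. Now have (245/12167).
245 ≡ 1 (mod 4), so quadratic reciprocity gives (245/12167) = (12167/245). Reduce: 12167 ≡ 162 (mod 245). Now have (162/245).
Factor out 2: 162 = 2·81. Since 245 ≡ 5 (mod 8), (2/245) = -1. Now have -(81/245).
81 ≡ 1 (mod 4), so quadratic reciprocity gives (81/245) = (245/81). Reduce: 245 ≡ 2 (mod 81). Now have -(2/81).
Factor out 2: 2 = 2. Since 81 ≡ 1 (mod 8), (2/81) = +1. Now have -(1/81).
(1/81) = 1. Collecting the sign factors: -1.

-1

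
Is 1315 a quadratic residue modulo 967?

yes

Reduce the numerator: 1315 ≡ 348 (mod 967), so (1315/967) = (348/967).
Factor out 2: 348 = 2^2·87. Since 967 ≡ 7 (mod 8), (2/967) = +1, and (2/967)^2 = +1. Now have (87/967).
Both 87 ≡ 3 and 967 ≡ 3 (mod 4), so reciprocity gives (87/967) = -(967/87). Reduce: 967 ≡ 10 (mod 87). Now have -(10/87).
Factor out 2: 10 = 2·5. Since 87 ≡ 7 (mod 8), (2/87) = +1. Now have -(5/87).
5 ≡ 1 (mod 4), so quadratic reciprocity gives (5/87) = (87/5). Reduce: 87 ≡ 2 (mod 5). Now have -(2/5).
Factor out 2: 2 = 2. Since 5 ≡ 5 (mod 8), (2/5) = -1. Now have (1/5).
(1/5) = 1. Collecting the sign factors: 1.
(1315/967) = 1, and 967 is prime, so 1315 is a quadratic residue mod 967.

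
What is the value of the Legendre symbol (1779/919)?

Reduce the numerator: 1779 ≡ 860 (mod 919), so (1779/919) = (860/919).
Factor out 2: 860 = 2^2·215. Since 919 ≡ 7 (mod 8), (2/919) = +1, and (2/919)^2 = +1. Now have (215/919).
Both 215 ≡ 3 and 919 ≡ 3 (mod 4), so reciprocity gives (215/919) = -(919/215). Reduce: 919 ≡ 59 (mod 215). Now have -(59/215).
Both 59 ≡ 3 and 215 ≡ 3 (mod 4), so reciprocity gives (59/215) = -(215/59). Reduce: 215 ≡ 38 (mod 59). Now have (38/59).
Factor out 2: 38 = 2·19. Since 59 ≡ 3 (mod 8), (2/59) = -1. Now have -(19/59).
Both 19 ≡ 3 and 59 ≡ 3 (mod 4), so reciprocity gives (19/59) = -(59/19). Reduce: 59 ≡ 2 (mod 19). Now have (2/19).
Factor out 2: 2 = 2. Since 19 ≡ 3 (mod 8), (2/19) = -1. Now have -(1/19).
(1/19) = 1. Collecting the sign factors: -1.

-1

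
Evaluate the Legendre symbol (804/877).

(804/877)
  = (201/877)    [877 ≡ 5 mod 8 ⇒ (2/877)^2 = +1]
  = (877/201)    [QR: 201 ≡ 1 mod 4, sign kept]
  = (73/201)    [877 ≡ 73 mod 201]
  = (201/73)    [QR: 73 ≡ 1 mod 4, sign kept]
  = (55/73)    [201 ≡ 55 mod 73]
  = (73/55)    [QR: 73 ≡ 1 mod 4, sign kept]
  = (18/55)    [73 ≡ 18 mod 55]
  = (9/55)    [55 ≡ 7 mod 8 ⇒ (2/55) = +1]
  = (55/9)    [QR: 9 ≡ 1 mod 4, sign kept]
  = (1/9)    [55 ≡ 1 mod 9]
  = 1    [(1/9) = 1]

1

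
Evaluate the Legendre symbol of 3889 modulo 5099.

1

3889 ≡ 1 (mod 4), so quadratic reciprocity gives (3889/5099) = (5099/3889). Reduce: 5099 ≡ 1210 (mod 3889). Now have (1210/3889).
Factor out 2: 1210 = 2·605. Since 3889 ≡ 1 (mod 8), (2/3889) = +1. Now have (605/3889).
605 ≡ 1 (mod 4), so quadratic reciprocity gives (605/3889) = (3889/605). Reduce: 3889 ≡ 259 (mod 605). Now have (259/605).
605 ≡ 1 (mod 4), so quadratic reciprocity gives (259/605) = (605/259). Reduce: 605 ≡ 87 (mod 259). Now have (87/259).
Both 87 ≡ 3 and 259 ≡ 3 (mod 4), so reciprocity gives (87/259) = -(259/87). Reduce: 259 ≡ 85 (mod 87). Now have -(85/87).
85 ≡ 1 (mod 4), so quadratic reciprocity gives (85/87) = (87/85). Reduce: 87 ≡ 2 (mod 85). Now have -(2/85).
Factor out 2: 2 = 2. Since 85 ≡ 5 (mod 8), (2/85) = -1. Now have (1/85).
(1/85) = 1. Collecting the sign factors: 1.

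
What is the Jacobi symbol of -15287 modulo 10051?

-1

(-15287/10051)
  = (4815/10051)    [-15287 ≡ 4815 mod 10051]
  = -(10051/4815)    [QR: both ≡ 3 mod 4, sign flips]
  = -(421/4815)    [10051 ≡ 421 mod 4815]
  = -(4815/421)    [QR: 421 ≡ 1 mod 4, sign kept]
  = -(184/421)    [4815 ≡ 184 mod 421]
  = (23/421)    [421 ≡ 5 mod 8 ⇒ (2/421)^3 = -1]
  = (421/23)    [QR: 421 ≡ 1 mod 4, sign kept]
  = (7/23)    [421 ≡ 7 mod 23]
  = -(23/7)    [QR: both ≡ 3 mod 4, sign flips]
  = -(2/7)    [23 ≡ 2 mod 7]
  = -(1/7)    [7 ≡ 7 mod 8 ⇒ (2/7) = +1]
  = -1    [(1/7) = 1]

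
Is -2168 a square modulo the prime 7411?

Reduce the numerator: -2168 ≡ 5243 (mod 7411), so (-2168|7411) = (5243|7411).
Both 5243 ≡ 3 and 7411 ≡ 3 (mod 4), so reciprocity gives (5243|7411) = -(7411|5243). Reduce: 7411 ≡ 2168 (mod 5243). Now have -(2168|5243).
Factor out 2: 2168 = 2^3·271. Since 5243 ≡ 3 (mod 8), (2|5243) = -1, and (2|5243)^3 = -1. Now have (271|5243).
Both 271 ≡ 3 and 5243 ≡ 3 (mod 4), so reciprocity gives (271|5243) = -(5243|271). Reduce: 5243 ≡ 94 (mod 271). Now have -(94|271).
Factor out 2: 94 = 2·47. Since 271 ≡ 7 (mod 8), (2|271) = +1. Now have -(47|271).
Both 47 ≡ 3 and 271 ≡ 3 (mod 4), so reciprocity gives (47|271) = -(271|47). Reduce: 271 ≡ 36 (mod 47). Now have (36|47).
Factor out 2: 36 = 2^2·9. Since 47 ≡ 7 (mod 8), (2|47) = +1, and (2|47)^2 = +1. Now have (9|47).
9 ≡ 1 (mod 4), so quadratic reciprocity gives (9|47) = (47|9). Reduce: 47 ≡ 2 (mod 9). Now have (2|9).
Factor out 2: 2 = 2. Since 9 ≡ 1 (mod 8), (2|9) = +1. Now have (1|9).
(1|9) = 1. Collecting the sign factors: 1.
(-2168|7411) = 1, and 7411 is prime, so -2168 is a quadratic residue mod 7411.

yes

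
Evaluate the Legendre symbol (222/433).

Factor out 2: 222 = 2·111. Since 433 ≡ 1 (mod 8), (2/433) = +1. Now have (111/433).
433 ≡ 1 (mod 4), so quadratic reciprocity gives (111/433) = (433/111). Reduce: 433 ≡ 100 (mod 111). Now have (100/111).
Factor out 2: 100 = 2^2·25. Since 111 ≡ 7 (mod 8), (2/111) = +1, and (2/111)^2 = +1. Now have (25/111).
25 ≡ 1 (mod 4), so quadratic reciprocity gives (25/111) = (111/25). Reduce: 111 ≡ 11 (mod 25). Now have (11/25).
25 ≡ 1 (mod 4), so quadratic reciprocity gives (11/25) = (25/11). Reduce: 25 ≡ 3 (mod 11). Now have (3/11).
Both 3 ≡ 3 and 11 ≡ 3 (mod 4), so reciprocity gives (3/11) = -(11/3). Reduce: 11 ≡ 2 (mod 3). Now have -(2/3).
Factor out 2: 2 = 2. Since 3 ≡ 3 (mod 8), (2/3) = -1. Now have (1/3).
(1/3) = 1. Collecting the sign factors: 1.

1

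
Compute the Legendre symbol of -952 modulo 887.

1

Reduce the numerator: -952 ≡ 822 (mod 887), so (-952/887) = (822/887).
Factor out 2: 822 = 2·411. Since 887 ≡ 7 (mod 8), (2/887) = +1. Now have (411/887).
Both 411 ≡ 3 and 887 ≡ 3 (mod 4), so reciprocity gives (411/887) = -(887/411). Reduce: 887 ≡ 65 (mod 411). Now have -(65/411).
65 ≡ 1 (mod 4), so quadratic reciprocity gives (65/411) = (411/65). Reduce: 411 ≡ 21 (mod 65). Now have -(21/65).
21 ≡ 1 (mod 4), so quadratic reciprocity gives (21/65) = (65/21). Reduce: 65 ≡ 2 (mod 21). Now have -(2/21).
Factor out 2: 2 = 2. Since 21 ≡ 5 (mod 8), (2/21) = -1. Now have (1/21).
(1/21) = 1. Collecting the sign factors: 1.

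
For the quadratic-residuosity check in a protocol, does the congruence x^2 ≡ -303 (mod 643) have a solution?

yes

(-303/643)
  = (340/643)    [-303 ≡ 340 mod 643]
  = (85/643)    [643 ≡ 3 mod 8 ⇒ (2/643)^2 = +1]
  = (643/85)    [QR: 85 ≡ 1 mod 4, sign kept]
  = (48/85)    [643 ≡ 48 mod 85]
  = (3/85)    [85 ≡ 5 mod 8 ⇒ (2/85)^4 = +1]
  = (85/3)    [QR: 85 ≡ 1 mod 4, sign kept]
  = (1/3)    [85 ≡ 1 mod 3]
  = 1    [(1/3) = 1]
(-303/643) = 1, and 643 is prime, so -303 is a quadratic residue mod 643.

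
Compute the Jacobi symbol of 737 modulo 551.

(737/551)
  = (186/551)    [737 ≡ 186 mod 551]
  = (93/551)    [551 ≡ 7 mod 8 ⇒ (2/551) = +1]
  = (551/93)    [QR: 93 ≡ 1 mod 4, sign kept]
  = (86/93)    [551 ≡ 86 mod 93]
  = -(43/93)    [93 ≡ 5 mod 8 ⇒ (2/93) = -1]
  = -(93/43)    [QR: 93 ≡ 1 mod 4, sign kept]
  = -(7/43)    [93 ≡ 7 mod 43]
  = (43/7)    [QR: both ≡ 3 mod 4, sign flips]
  = (1/7)    [43 ≡ 1 mod 7]
  = 1    [(1/7) = 1]

1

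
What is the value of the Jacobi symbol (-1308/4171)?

1

(-1308/4171)
  = (2863/4171)    [-1308 ≡ 2863 mod 4171]
  = -(4171/2863)    [QR: both ≡ 3 mod 4, sign flips]
  = -(1308/2863)    [4171 ≡ 1308 mod 2863]
  = -(327/2863)    [2863 ≡ 7 mod 8 ⇒ (2/2863)^2 = +1]
  = (2863/327)    [QR: both ≡ 3 mod 4, sign flips]
  = (247/327)    [2863 ≡ 247 mod 327]
  = -(327/247)    [QR: both ≡ 3 mod 4, sign flips]
  = -(80/247)    [327 ≡ 80 mod 247]
  = -(5/247)    [247 ≡ 7 mod 8 ⇒ (2/247)^4 = +1]
  = -(247/5)    [QR: 5 ≡ 1 mod 4, sign kept]
  = -(2/5)    [247 ≡ 2 mod 5]
  = (1/5)    [5 ≡ 5 mod 8 ⇒ (2/5) = -1]
  = 1    [(1/5) = 1]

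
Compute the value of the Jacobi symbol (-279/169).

1

(-279/169)
  = (59/169)    [-279 ≡ 59 mod 169]
  = (169/59)    [QR: 169 ≡ 1 mod 4, sign kept]
  = (51/59)    [169 ≡ 51 mod 59]
  = -(59/51)    [QR: both ≡ 3 mod 4, sign flips]
  = -(8/51)    [59 ≡ 8 mod 51]
  = (1/51)    [51 ≡ 3 mod 8 ⇒ (2/51)^3 = -1]
  = 1    [(1/51) = 1]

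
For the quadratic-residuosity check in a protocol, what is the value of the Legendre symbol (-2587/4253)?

1

(-2587/4253)
  = (1666/4253)    [-2587 ≡ 1666 mod 4253]
  = -(833/4253)    [4253 ≡ 5 mod 8 ⇒ (2/4253) = -1]
  = -(4253/833)    [QR: 833 ≡ 1 mod 4, sign kept]
  = -(88/833)    [4253 ≡ 88 mod 833]
  = -(11/833)    [833 ≡ 1 mod 8 ⇒ (2/833)^3 = +1]
  = -(833/11)    [QR: 833 ≡ 1 mod 4, sign kept]
  = -(8/11)    [833 ≡ 8 mod 11]
  = (1/11)    [11 ≡ 3 mod 8 ⇒ (2/11)^3 = -1]
  = 1    [(1/11) = 1]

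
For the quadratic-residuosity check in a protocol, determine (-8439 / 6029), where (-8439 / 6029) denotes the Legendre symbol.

(-8439 / 6029)
  = (3619 / 6029)    [-8439 ≡ 3619 mod 6029]
  = (6029 / 3619)    [QR: 6029 ≡ 1 mod 4, sign kept]
  = (2410 / 3619)    [6029 ≡ 2410 mod 3619]
  = -(1205 / 3619)    [3619 ≡ 3 mod 8 ⇒ (2 / 3619) = -1]
  = -(3619 / 1205)    [QR: 1205 ≡ 1 mod 4, sign kept]
  = -(4 / 1205)    [3619 ≡ 4 mod 1205]
  = -(1 / 1205)    [1205 ≡ 5 mod 8 ⇒ (2 / 1205)^2 = +1]
  = -1    [(1 / 1205) = 1]

-1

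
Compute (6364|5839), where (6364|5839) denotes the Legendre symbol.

Reduce the numerator: 6364 ≡ 525 (mod 5839), so (6364|5839) = (525|5839).
525 ≡ 1 (mod 4), so quadratic reciprocity gives (525|5839) = (5839|525). Reduce: 5839 ≡ 64 (mod 525). Now have (64|525).
Factor out 2: 64 = 2^6. Since 525 ≡ 5 (mod 8), (2|525) = -1, and (2|525)^6 = +1. Now have (1|525).
(1|525) = 1. Collecting the sign factors: 1.

1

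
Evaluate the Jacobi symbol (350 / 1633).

1

(350 / 1633)
  = (175 / 1633)    [1633 ≡ 1 mod 8 ⇒ (2 / 1633) = +1]
  = (1633 / 175)    [QR: 1633 ≡ 1 mod 4, sign kept]
  = (58 / 175)    [1633 ≡ 58 mod 175]
  = (29 / 175)    [175 ≡ 7 mod 8 ⇒ (2 / 175) = +1]
  = (175 / 29)    [QR: 29 ≡ 1 mod 4, sign kept]
  = (1 / 29)    [175 ≡ 1 mod 29]
  = 1    [(1 / 29) = 1]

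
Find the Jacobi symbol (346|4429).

(346|4429)
  = -(173|4429)    [4429 ≡ 5 mod 8 ⇒ (2|4429) = -1]
  = -(4429|173)    [QR: 173 ≡ 1 mod 4, sign kept]
  = -(104|173)    [4429 ≡ 104 mod 173]
  = (13|173)    [173 ≡ 5 mod 8 ⇒ (2|173)^3 = -1]
  = (173|13)    [QR: 13 ≡ 1 mod 4, sign kept]
  = (4|13)    [173 ≡ 4 mod 13]
  = (1|13)    [13 ≡ 5 mod 8 ⇒ (2|13)^2 = +1]
  = 1    [(1|13) = 1]

1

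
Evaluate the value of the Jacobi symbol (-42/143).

-1

(-42/143)
  = -(42/143)    [143 ≡ 3 mod 4 ⇒ (-1/143) = -1]
  = -(21/143)    [143 ≡ 7 mod 8 ⇒ (2/143) = +1]
  = -(143/21)    [QR: 21 ≡ 1 mod 4, sign kept]
  = -(17/21)    [143 ≡ 17 mod 21]
  = -(21/17)    [QR: 17 ≡ 1 mod 4, sign kept]
  = -(4/17)    [21 ≡ 4 mod 17]
  = -(1/17)    [17 ≡ 1 mod 8 ⇒ (2/17)^2 = +1]
  = -1    [(1/17) = 1]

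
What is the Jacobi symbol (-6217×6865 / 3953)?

By multiplicativity, (-6217·6865 / 3953) = (-6217 / 3953)·(6865 / 3953).
First factor (-6217 / 3953):
Reduce the numerator: -6217 ≡ 1689 (mod 3953), so (-6217 / 3953) = (1689 / 3953).
1689 ≡ 1 (mod 4), so quadratic reciprocity gives (1689 / 3953) = (3953 / 1689). Reduce: 3953 ≡ 575 (mod 1689). Now have (575 / 1689).
1689 ≡ 1 (mod 4), so quadratic reciprocity gives (575 / 1689) = (1689 / 575). Reduce: 1689 ≡ 539 (mod 575). Now have (539 / 575).
Both 539 ≡ 3 and 575 ≡ 3 (mod 4), so reciprocity gives (539 / 575) = -(575 / 539). Reduce: 575 ≡ 36 (mod 539). Now have -(36 / 539).
Factor out 2: 36 = 2^2·9. Since 539 ≡ 3 (mod 8), (2 / 539) = -1, and (2 / 539)^2 = +1. Now have -(9 / 539).
9 ≡ 1 (mod 4), so quadratic reciprocity gives (9 / 539) = (539 / 9). Reduce: 539 ≡ 8 (mod 9). Now have -(8 / 9).
Factor out 2: 8 = 2^3. Since 9 ≡ 1 (mod 8), (2 / 9) = +1, and (2 / 9)^3 = +1. Now have -(1 / 9).
(1 / 9) = 1. Collecting the sign factors: -1.
Second factor (6865 / 3953):
Reduce the numerator: 6865 ≡ 2912 (mod 3953), so (6865 / 3953) = (2912 / 3953).
Factor out 2: 2912 = 2^5·91. Since 3953 ≡ 1 (mod 8), (2 / 3953) = +1, and (2 / 3953)^5 = +1. Now have (91 / 3953).
3953 ≡ 1 (mod 4), so quadratic reciprocity gives (91 / 3953) = (3953 / 91). Reduce: 3953 ≡ 40 (mod 91). Now have (40 / 91).
Factor out 2: 40 = 2^3·5. Since 91 ≡ 3 (mod 8), (2 / 91) = -1, and (2 / 91)^3 = -1. Now have -(5 / 91).
5 ≡ 1 (mod 4), so quadratic reciprocity gives (5 / 91) = (91 / 5). Reduce: 91 ≡ 1 (mod 5). Now have -(1 / 5).
(1 / 5) = 1. Collecting the sign factors: -1.
Product: (-1)·(-1) = 1.

1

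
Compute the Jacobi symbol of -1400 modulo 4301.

1

(-1400/4301)
  = (2901/4301)    [-1400 ≡ 2901 mod 4301]
  = (4301/2901)    [QR: 2901 ≡ 1 mod 4, sign kept]
  = (1400/2901)    [4301 ≡ 1400 mod 2901]
  = -(175/2901)    [2901 ≡ 5 mod 8 ⇒ (2/2901)^3 = -1]
  = -(2901/175)    [QR: 2901 ≡ 1 mod 4, sign kept]
  = -(101/175)    [2901 ≡ 101 mod 175]
  = -(175/101)    [QR: 101 ≡ 1 mod 4, sign kept]
  = -(74/101)    [175 ≡ 74 mod 101]
  = (37/101)    [101 ≡ 5 mod 8 ⇒ (2/101) = -1]
  = (101/37)    [QR: 37 ≡ 1 mod 4, sign kept]
  = (27/37)    [101 ≡ 27 mod 37]
  = (37/27)    [QR: 37 ≡ 1 mod 4, sign kept]
  = (10/27)    [37 ≡ 10 mod 27]
  = -(5/27)    [27 ≡ 3 mod 8 ⇒ (2/27) = -1]
  = -(27/5)    [QR: 5 ≡ 1 mod 4, sign kept]
  = -(2/5)    [27 ≡ 2 mod 5]
  = (1/5)    [5 ≡ 5 mod 8 ⇒ (2/5) = -1]
  = 1    [(1/5) = 1]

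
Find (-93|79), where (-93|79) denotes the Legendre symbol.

(-93|79)
  = (65|79)    [-93 ≡ 65 mod 79]
  = (79|65)    [QR: 65 ≡ 1 mod 4, sign kept]
  = (14|65)    [79 ≡ 14 mod 65]
  = (7|65)    [65 ≡ 1 mod 8 ⇒ (2|65) = +1]
  = (65|7)    [QR: 65 ≡ 1 mod 4, sign kept]
  = (2|7)    [65 ≡ 2 mod 7]
  = (1|7)    [7 ≡ 7 mod 8 ⇒ (2|7) = +1]
  = 1    [(1|7) = 1]

1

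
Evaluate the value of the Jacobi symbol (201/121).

Reduce the numerator: 201 ≡ 80 (mod 121), so (201/121) = (80/121).
Factor out 2: 80 = 2^4·5. Since 121 ≡ 1 (mod 8), (2/121) = +1, and (2/121)^4 = +1. Now have (5/121).
5 ≡ 1 (mod 4), so quadratic reciprocity gives (5/121) = (121/5). Reduce: 121 ≡ 1 (mod 5). Now have (1/5).
(1/5) = 1. Collecting the sign factors: 1.

1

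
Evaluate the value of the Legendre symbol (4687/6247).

(4687/6247)
  = -(6247/4687)    [QR: both ≡ 3 mod 4, sign flips]
  = -(1560/4687)    [6247 ≡ 1560 mod 4687]
  = -(195/4687)    [4687 ≡ 7 mod 8 ⇒ (2/4687)^3 = +1]
  = (4687/195)    [QR: both ≡ 3 mod 4, sign flips]
  = (7/195)    [4687 ≡ 7 mod 195]
  = -(195/7)    [QR: both ≡ 3 mod 4, sign flips]
  = -(6/7)    [195 ≡ 6 mod 7]
  = -(3/7)    [7 ≡ 7 mod 8 ⇒ (2/7) = +1]
  = (7/3)    [QR: both ≡ 3 mod 4, sign flips]
  = (1/3)    [7 ≡ 1 mod 3]
  = 1    [(1/3) = 1]

1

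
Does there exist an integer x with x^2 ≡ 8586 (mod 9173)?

(8586|9173)
  = -(4293|9173)    [9173 ≡ 5 mod 8 ⇒ (2|9173) = -1]
  = -(9173|4293)    [QR: 4293 ≡ 1 mod 4, sign kept]
  = -(587|4293)    [9173 ≡ 587 mod 4293]
  = -(4293|587)    [QR: 4293 ≡ 1 mod 4, sign kept]
  = -(184|587)    [4293 ≡ 184 mod 587]
  = (23|587)    [587 ≡ 3 mod 8 ⇒ (2|587)^3 = -1]
  = -(587|23)    [QR: both ≡ 3 mod 4, sign flips]
  = -(12|23)    [587 ≡ 12 mod 23]
  = -(3|23)    [23 ≡ 7 mod 8 ⇒ (2|23)^2 = +1]
  = (23|3)    [QR: both ≡ 3 mod 4, sign flips]
  = (2|3)    [23 ≡ 2 mod 3]
  = -(1|3)    [3 ≡ 3 mod 8 ⇒ (2|3) = -1]
  = -1    [(1|3) = 1]
(8586|9173) = -1, and 9173 is prime, so 8586 is not a quadratic residue mod 9173.

no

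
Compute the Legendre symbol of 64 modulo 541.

(64/541)
  = (1/541)    [541 ≡ 5 mod 8 ⇒ (2/541)^6 = +1]
  = 1    [(1/541) = 1]

1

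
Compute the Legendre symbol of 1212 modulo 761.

-1

Reduce the numerator: 1212 ≡ 451 (mod 761), so (1212/761) = (451/761).
761 ≡ 1 (mod 4), so quadratic reciprocity gives (451/761) = (761/451). Reduce: 761 ≡ 310 (mod 451). Now have (310/451).
Factor out 2: 310 = 2·155. Since 451 ≡ 3 (mod 8), (2/451) = -1. Now have -(155/451).
Both 155 ≡ 3 and 451 ≡ 3 (mod 4), so reciprocity gives (155/451) = -(451/155). Reduce: 451 ≡ 141 (mod 155). Now have (141/155).
141 ≡ 1 (mod 4), so quadratic reciprocity gives (141/155) = (155/141). Reduce: 155 ≡ 14 (mod 141). Now have (14/141).
Factor out 2: 14 = 2·7. Since 141 ≡ 5 (mod 8), (2/141) = -1. Now have -(7/141).
141 ≡ 1 (mod 4), so quadratic reciprocity gives (7/141) = (141/7). Reduce: 141 ≡ 1 (mod 7). Now have -(1/7).
(1/7) = 1. Collecting the sign factors: -1.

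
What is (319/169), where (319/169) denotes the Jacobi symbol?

(319/169)
  = (150/169)    [319 ≡ 150 mod 169]
  = (75/169)    [169 ≡ 1 mod 8 ⇒ (2/169) = +1]
  = (169/75)    [QR: 169 ≡ 1 mod 4, sign kept]
  = (19/75)    [169 ≡ 19 mod 75]
  = -(75/19)    [QR: both ≡ 3 mod 4, sign flips]
  = -(18/19)    [75 ≡ 18 mod 19]
  = (9/19)    [19 ≡ 3 mod 8 ⇒ (2/19) = -1]
  = (19/9)    [QR: 9 ≡ 1 mod 4, sign kept]
  = (1/9)    [19 ≡ 1 mod 9]
  = 1    [(1/9) = 1]

1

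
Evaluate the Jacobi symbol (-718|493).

1

Reduce the numerator: -718 ≡ 268 (mod 493), so (-718|493) = (268|493).
Factor out 2: 268 = 2^2·67. Since 493 ≡ 5 (mod 8), (2|493) = -1, and (2|493)^2 = +1. Now have (67|493).
493 ≡ 1 (mod 4), so quadratic reciprocity gives (67|493) = (493|67). Reduce: 493 ≡ 24 (mod 67). Now have (24|67).
Factor out 2: 24 = 2^3·3. Since 67 ≡ 3 (mod 8), (2|67) = -1, and (2|67)^3 = -1. Now have -(3|67).
Both 3 ≡ 3 and 67 ≡ 3 (mod 4), so reciprocity gives (3|67) = -(67|3). Reduce: 67 ≡ 1 (mod 3). Now have (1|3).
(1|3) = 1. Collecting the sign factors: 1.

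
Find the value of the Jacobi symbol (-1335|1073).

1

Reduce the numerator: -1335 ≡ 811 (mod 1073), so (-1335|1073) = (811|1073).
1073 ≡ 1 (mod 4), so quadratic reciprocity gives (811|1073) = (1073|811). Reduce: 1073 ≡ 262 (mod 811). Now have (262|811).
Factor out 2: 262 = 2·131. Since 811 ≡ 3 (mod 8), (2|811) = -1. Now have -(131|811).
Both 131 ≡ 3 and 811 ≡ 3 (mod 4), so reciprocity gives (131|811) = -(811|131). Reduce: 811 ≡ 25 (mod 131). Now have (25|131).
25 ≡ 1 (mod 4), so quadratic reciprocity gives (25|131) = (131|25). Reduce: 131 ≡ 6 (mod 25). Now have (6|25).
Factor out 2: 6 = 2·3. Since 25 ≡ 1 (mod 8), (2|25) = +1. Now have (3|25).
25 ≡ 1 (mod 4), so quadratic reciprocity gives (3|25) = (25|3). Reduce: 25 ≡ 1 (mod 3). Now have (1|3).
(1|3) = 1. Collecting the sign factors: 1.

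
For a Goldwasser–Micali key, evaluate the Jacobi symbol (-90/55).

0

(-90/55)
  = -(90/55)    [55 ≡ 3 mod 4 ⇒ (-1/55) = -1]
  = -(35/55)    [90 ≡ 35 mod 55]
  = (55/35)    [QR: both ≡ 3 mod 4, sign flips]
  = (20/35)    [55 ≡ 20 mod 35]
  = (5/35)    [35 ≡ 3 mod 8 ⇒ (2/35)^2 = +1]
  = (35/5)    [QR: 5 ≡ 1 mod 4, sign kept]
  = (0/5)    [35 ≡ 0 mod 5]
  = 0    [numerator 0, gcd > 1]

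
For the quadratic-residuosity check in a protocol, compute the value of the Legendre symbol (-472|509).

1

(-472|509)
  = (37|509)    [-472 ≡ 37 mod 509]
  = (509|37)    [QR: 37 ≡ 1 mod 4, sign kept]
  = (28|37)    [509 ≡ 28 mod 37]
  = (7|37)    [37 ≡ 5 mod 8 ⇒ (2|37)^2 = +1]
  = (37|7)    [QR: 37 ≡ 1 mod 4, sign kept]
  = (2|7)    [37 ≡ 2 mod 7]
  = (1|7)    [7 ≡ 7 mod 8 ⇒ (2|7) = +1]
  = 1    [(1|7) = 1]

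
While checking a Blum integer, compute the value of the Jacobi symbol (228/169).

1

(228/169)
  = (59/169)    [228 ≡ 59 mod 169]
  = (169/59)    [QR: 169 ≡ 1 mod 4, sign kept]
  = (51/59)    [169 ≡ 51 mod 59]
  = -(59/51)    [QR: both ≡ 3 mod 4, sign flips]
  = -(8/51)    [59 ≡ 8 mod 51]
  = (1/51)    [51 ≡ 3 mod 8 ⇒ (2/51)^3 = -1]
  = 1    [(1/51) = 1]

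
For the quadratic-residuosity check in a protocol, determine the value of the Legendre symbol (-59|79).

1

Reduce the numerator: -59 ≡ 20 (mod 79), so (-59|79) = (20|79).
Factor out 2: 20 = 2^2·5. Since 79 ≡ 7 (mod 8), (2|79) = +1, and (2|79)^2 = +1. Now have (5|79).
5 ≡ 1 (mod 4), so quadratic reciprocity gives (5|79) = (79|5). Reduce: 79 ≡ 4 (mod 5). Now have (4|5).
Factor out 2: 4 = 2^2. Since 5 ≡ 5 (mod 8), (2|5) = -1, and (2|5)^2 = +1. Now have (1|5).
(1|5) = 1. Collecting the sign factors: 1.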